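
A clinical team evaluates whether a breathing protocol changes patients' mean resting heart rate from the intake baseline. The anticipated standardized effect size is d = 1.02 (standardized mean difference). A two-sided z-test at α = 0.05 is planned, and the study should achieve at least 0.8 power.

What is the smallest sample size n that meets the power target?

For power 0.8 need Φ(δ − z_{0.025}) = 0.8, so δ = z_{0.025} + z_{0.20} = 1.960 + 0.842 = 2.802.
(The Φ(−δ − z_{α/2}) term is vanishingly small for δ > 0 and is dropped in the standard sample-size formula.)
δ = d·√n ⇒ n = (δ/d)² = (2.802 / 1.02)² = 7.54.
Round up to the next whole unit.

n = 8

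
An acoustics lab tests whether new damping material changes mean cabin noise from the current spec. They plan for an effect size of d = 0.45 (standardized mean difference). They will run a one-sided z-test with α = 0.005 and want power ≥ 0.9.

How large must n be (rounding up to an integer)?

For power 0.9 need Φ(δ − z_{0.005}) = 0.9, so δ = z_{0.005} + z_{0.10} = 2.576 + 1.282 = 3.857.
δ = d·√n ⇒ n = (δ/d)² = (3.857 / 0.45)² = 73.48.
Round up to the next whole unit.

n = 74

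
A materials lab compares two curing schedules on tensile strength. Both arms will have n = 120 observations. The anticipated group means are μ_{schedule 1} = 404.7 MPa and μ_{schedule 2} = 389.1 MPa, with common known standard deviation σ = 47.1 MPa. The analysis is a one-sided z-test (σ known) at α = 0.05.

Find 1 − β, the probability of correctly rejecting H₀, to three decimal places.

Power ≈ 0.821

Standardized effect: d = |μ_{schedule 1} − μ_{schedule 2}| / σ = |404.7 − 389.1| / 47.1 = 0.3312
Noncentrality parameter: δ = d·√(n/2) = 0.3312 × √(120/2) = 2.5655
One-sided α = 0.05 → critical value z_{0.05} = 1.645.
Power = P(Z > 1.645 − δ) = Φ(0.921) = 0.8214.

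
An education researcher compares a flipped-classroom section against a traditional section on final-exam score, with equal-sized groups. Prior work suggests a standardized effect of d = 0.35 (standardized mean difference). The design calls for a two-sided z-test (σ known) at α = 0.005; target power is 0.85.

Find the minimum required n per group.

For power 0.85 need Φ(δ − z_{0.0025}) = 0.85, so δ = z_{0.0025} + z_{0.15} = 2.807 + 1.036 = 3.843.
(For δ > 0 the lower-tail rejection region contributes negligibly to power, so the one-term inversion is standard.)
δ = d·√(n/2) ⇒ n = 2(δ/d)² = 2 × (3.843 / 0.35)² = 241.18.
Rounding up, n = 242 per group.

n = 242 per group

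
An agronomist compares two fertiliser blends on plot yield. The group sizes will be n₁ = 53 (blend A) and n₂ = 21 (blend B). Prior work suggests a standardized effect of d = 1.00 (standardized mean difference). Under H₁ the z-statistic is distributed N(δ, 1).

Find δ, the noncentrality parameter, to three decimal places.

δ ≈ 3.878

δ = d / √(1/n₁ + 1/n₂) = 1.00 / √(1/53 + 1/21) = 3.8782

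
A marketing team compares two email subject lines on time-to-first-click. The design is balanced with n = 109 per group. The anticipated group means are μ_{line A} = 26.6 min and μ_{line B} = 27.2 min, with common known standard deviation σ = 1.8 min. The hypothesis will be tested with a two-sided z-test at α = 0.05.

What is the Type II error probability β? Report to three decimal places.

Standardized effect: d = |μ_{line A} − μ_{line B}| / σ = |26.6 − 27.2| / 1.8 = 0.3333
Noncentrality parameter: λ = d·√(n/2) = 0.3333 × √(109/2) = 2.4608
Critical value for a two-sided test at α = 0.05: z_{α/2} = 1.960.
Power = Φ(λ − 1.960) + Φ(−λ − 1.960) = Φ(0.501) + Φ(-4.421) = 0.6918 + 0.0000 = 0.6918.
Type II error: β = 1 − power = 1 − 0.6918 = 0.3082.

β ≈ 0.308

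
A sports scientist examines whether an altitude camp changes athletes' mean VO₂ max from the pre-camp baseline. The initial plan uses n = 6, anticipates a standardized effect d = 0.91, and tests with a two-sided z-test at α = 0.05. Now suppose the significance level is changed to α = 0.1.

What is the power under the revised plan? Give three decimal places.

Power ≈ 0.721

δ = d·√n = 0.91 × √6 = 2.2290 (unchanged). New critical value: z_{0.05} = 1.645.
Revised power = Φ(δ − 1.645) + Φ(−δ − 1.645) = Φ(0.584) + Φ(-3.874) = 0.7205 + 0.0001 = 0.7205.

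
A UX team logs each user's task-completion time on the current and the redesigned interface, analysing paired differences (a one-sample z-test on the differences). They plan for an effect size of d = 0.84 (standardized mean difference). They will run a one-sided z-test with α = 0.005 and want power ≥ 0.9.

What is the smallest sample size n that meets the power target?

n = 22

For power 0.9 need Φ(δ − z_{0.005}) = 0.9, so δ = z_{0.005} + z_{0.10} = 2.576 + 1.282 = 3.857.
δ = d·√n ⇒ n = (δ/d)² = (3.857 / 0.84)² = 21.09.
Rounding up, n = 22.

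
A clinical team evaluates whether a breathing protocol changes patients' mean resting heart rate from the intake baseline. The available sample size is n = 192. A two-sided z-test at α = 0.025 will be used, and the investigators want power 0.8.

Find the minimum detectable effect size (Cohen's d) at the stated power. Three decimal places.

d ≈ 0.222

Required noncentrality: δ = z_{0.0125} + z_{0.20} = 2.241 + 0.842 = 3.083.
(Lower-tail contribution to power is negligible for δ > 0.)
δ = d·√n ⇒ d = δ/√n = 3.083/√192 = 0.2225.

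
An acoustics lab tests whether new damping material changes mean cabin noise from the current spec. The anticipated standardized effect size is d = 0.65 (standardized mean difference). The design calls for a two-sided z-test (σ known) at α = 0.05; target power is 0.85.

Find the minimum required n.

n = 22

For power 0.85 need Φ(δ − z_{0.025}) = 0.85, so δ = z_{0.025} + z_{0.15} = 1.960 + 1.036 = 2.996.
(Ignoring the negligible lower-tail rejection probability gives the usual closed-form inversion.)
δ = d·√n ⇒ n = (δ/d)² = (2.996 / 0.65)² = 21.25.
Round up to the next whole unit.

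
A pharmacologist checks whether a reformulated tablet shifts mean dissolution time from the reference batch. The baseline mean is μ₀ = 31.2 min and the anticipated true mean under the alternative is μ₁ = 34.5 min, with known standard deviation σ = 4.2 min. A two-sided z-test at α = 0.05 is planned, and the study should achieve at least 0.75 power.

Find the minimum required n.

n = 12

Standardized effect: d = |μ₁ − μ₀| / σ = |34.5 − 31.2| / 4.2 = 0.7857
For power 0.75 need Φ(δ − z_{0.025}) = 0.75, so δ = z_{0.025} + z_{0.25} = 1.960 + 0.674 = 2.634.
(For δ > 0 the lower-tail rejection region contributes negligibly to power, so the one-term inversion is standard.)
δ = d·√n ⇒ n = (δ/d)² = (2.634 / 0.7857)² = 11.24.
Rounding up, n = 12.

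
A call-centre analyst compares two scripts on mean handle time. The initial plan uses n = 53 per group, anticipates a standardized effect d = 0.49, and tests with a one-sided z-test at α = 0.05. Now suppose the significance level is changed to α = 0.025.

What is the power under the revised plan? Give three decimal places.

Power ≈ 0.713

δ = d·√(n/2) = 0.49 × √(53/2) = 2.5224 (unchanged). New critical value: z_{0.025} = 1.960.
Revised power = Φ(δ − 1.960) = Φ(0.562) = 0.7131.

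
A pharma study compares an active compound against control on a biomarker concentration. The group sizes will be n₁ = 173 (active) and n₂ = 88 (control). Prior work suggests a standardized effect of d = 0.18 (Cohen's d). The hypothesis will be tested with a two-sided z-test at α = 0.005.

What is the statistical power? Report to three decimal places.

Noncentrality parameter: δ = d / √(1/n₁ + 1/n₂) = 0.18 / √(1/173 + 1/88) = 1.3747
Critical value for a two-sided test at α = 0.005: z_{α/2} = 2.807.
Power = Φ(δ − 2.807) + Φ(−δ − 2.807) = Φ(-1.432) + Φ(-4.182) = 0.0760 + 0.0000 = 0.0760.

Power ≈ 0.076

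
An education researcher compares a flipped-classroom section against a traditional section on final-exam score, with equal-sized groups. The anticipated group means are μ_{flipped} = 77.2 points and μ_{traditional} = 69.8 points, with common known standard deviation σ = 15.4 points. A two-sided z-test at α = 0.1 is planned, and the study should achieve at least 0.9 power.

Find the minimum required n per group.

Standardized effect: d = |μ_{flipped} − μ_{traditional}| / σ = |77.2 − 69.8| / 15.4 = 0.4805
Set Φ(δ − 1.645) = 0.9; then δ − 1.645 = Φ⁻¹(0.9) = 1.282, giving δ = 2.926.
(Ignoring the negligible lower-tail rejection probability gives the usual closed-form inversion.)
δ = d·√(n/2) ⇒ n = 2(δ/d)² = 2 × (2.926 / 0.4805)² = 74.18.
Rounding up, n = 75 per group.

n = 75 per group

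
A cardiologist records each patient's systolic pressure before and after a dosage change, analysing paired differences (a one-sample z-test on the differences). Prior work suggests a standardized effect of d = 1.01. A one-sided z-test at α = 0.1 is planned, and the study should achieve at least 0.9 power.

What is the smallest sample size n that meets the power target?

Set Φ(δ − 1.282) = 0.9; then δ − 1.282 = Φ⁻¹(0.9) = 1.282, giving δ = 2.563.
δ = d·√n ⇒ n = (δ/d)² = (2.563 / 1.01)² = 6.44.
Rounding up, n = 7.

n = 7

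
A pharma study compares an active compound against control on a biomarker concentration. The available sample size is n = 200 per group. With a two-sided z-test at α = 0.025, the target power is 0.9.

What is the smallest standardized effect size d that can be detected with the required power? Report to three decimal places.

Required noncentrality: δ = z_{0.0125} + z_{0.10} = 2.241 + 1.282 = 3.523.
(Lower-tail contribution to power is negligible for δ > 0.)
δ = d·√(n/2) ⇒ d = δ/√(n/2) = 3.523/√(200/2) = 0.3523.

d ≈ 0.352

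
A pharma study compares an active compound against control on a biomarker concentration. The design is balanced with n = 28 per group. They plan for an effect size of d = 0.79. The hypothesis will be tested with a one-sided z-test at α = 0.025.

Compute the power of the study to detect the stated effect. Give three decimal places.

Noncentrality parameter: δ = d·√(n/2) = 0.79 × √(28/2) = 2.9559
One-sided α = 0.025 → critical value z_{0.025} = 1.960.
Power = P(Z > 1.960 − δ) = Φ(0.996) = 0.8404.

Power ≈ 0.840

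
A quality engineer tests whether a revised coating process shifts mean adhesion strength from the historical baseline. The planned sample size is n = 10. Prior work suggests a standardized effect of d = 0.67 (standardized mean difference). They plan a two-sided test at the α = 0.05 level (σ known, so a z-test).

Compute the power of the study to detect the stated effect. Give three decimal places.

Power ≈ 0.563

Noncentrality parameter: δ = d·√n = 0.67 × √10 = 2.1187
Critical value for a two-sided test at α = 0.05: z_{α/2} = 1.960.
Power = Φ(δ − 1.960) + Φ(−δ − 1.960) = Φ(0.159) + Φ(-4.079) = 0.5631 + 0.0000 = 0.5631.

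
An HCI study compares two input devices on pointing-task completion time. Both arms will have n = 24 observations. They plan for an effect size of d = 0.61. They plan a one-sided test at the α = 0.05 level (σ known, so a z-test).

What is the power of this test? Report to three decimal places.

Power ≈ 0.680

Noncentrality parameter: δ = d·√(n/2) = 0.61 × √(24/2) = 2.1131
Critical value for a one-sided test at α = 0.05: z_α = 1.645.
Power = P(Z > 1.645 − δ) = Φ(0.468) = 0.6802.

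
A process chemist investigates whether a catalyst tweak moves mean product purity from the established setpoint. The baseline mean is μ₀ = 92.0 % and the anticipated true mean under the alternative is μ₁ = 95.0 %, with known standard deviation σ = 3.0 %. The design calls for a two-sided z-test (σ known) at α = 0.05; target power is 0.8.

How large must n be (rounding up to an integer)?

n = 8

Standardized effect: d = |μ₁ − μ₀| / σ = |95.0 − 92.0| / 3.0 = 1.0000
Set Φ(δ − 1.960) = 0.8; then δ − 1.960 = Φ⁻¹(0.8) = 0.842, giving δ = 2.802.
(Ignoring the negligible lower-tail rejection probability gives the usual closed-form inversion.)
δ = d·√n ⇒ n = (δ/d)² = (2.802 / 1.0000)² = 7.85.
Round up to the next whole unit.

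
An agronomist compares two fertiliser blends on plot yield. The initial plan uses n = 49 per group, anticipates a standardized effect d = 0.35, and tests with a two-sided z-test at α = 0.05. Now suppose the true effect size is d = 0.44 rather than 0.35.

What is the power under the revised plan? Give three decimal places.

Power ≈ 0.586

With d = 0.44: δ = d·√(n/2) = 0.44 × √(49/2) = 2.1779. Critical value z_{0.025} = 1.960.
Revised power = Φ(δ − 1.960) + Φ(−δ − 1.960) = Φ(0.218) + Φ(-4.138) = 0.5863 + 0.0000 = 0.5863.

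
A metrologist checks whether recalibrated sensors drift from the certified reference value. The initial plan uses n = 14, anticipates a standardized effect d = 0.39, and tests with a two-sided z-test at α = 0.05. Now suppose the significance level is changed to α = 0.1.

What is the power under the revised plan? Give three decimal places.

δ = d·√n = 0.39 × √14 = 1.4592 (unchanged). New critical value: z_{0.05} = 1.645.
Revised power = Φ(δ − 1.645) + Φ(−δ − 1.645) = Φ(-0.186) + Φ(-3.104) = 0.4264 + 0.0010 = 0.4273.

Power ≈ 0.427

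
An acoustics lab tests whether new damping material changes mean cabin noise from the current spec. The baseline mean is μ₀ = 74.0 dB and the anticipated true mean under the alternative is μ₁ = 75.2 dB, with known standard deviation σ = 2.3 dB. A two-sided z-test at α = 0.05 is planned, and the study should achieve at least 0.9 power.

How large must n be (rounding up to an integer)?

Standardized effect: d = |μ₁ − μ₀| / σ = |75.2 − 74.0| / 2.3 = 0.5217
Set Φ(δ − 1.960) = 0.9; then δ − 1.960 = Φ⁻¹(0.9) = 1.282, giving δ = 3.242.
(The Φ(−δ − z_{α/2}) term is vanishingly small for δ > 0 and is dropped in the standard sample-size formula.)
δ = d·√n ⇒ n = (δ/d)² = (3.242 / 0.5217)² = 38.60.
Round up to the next whole unit.

n = 39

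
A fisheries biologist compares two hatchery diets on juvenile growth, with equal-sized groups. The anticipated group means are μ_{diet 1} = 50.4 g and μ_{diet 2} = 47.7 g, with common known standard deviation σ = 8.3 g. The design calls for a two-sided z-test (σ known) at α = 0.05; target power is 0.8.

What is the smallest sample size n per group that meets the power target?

n = 149 per group

Standardized effect: d = |μ_{diet 1} − μ_{diet 2}| / σ = |50.4 − 47.7| / 8.3 = 0.3253
Set Φ(δ − 1.960) = 0.8; then δ − 1.960 = Φ⁻¹(0.8) = 0.842, giving δ = 2.802.
(For δ > 0 the lower-tail rejection region contributes negligibly to power, so the one-term inversion is standard.)
δ = d·√(n/2) ⇒ n = 2(δ/d)² = 2 × (2.802 / 0.3253)² = 148.34.
Rounding up, n = 149 per group.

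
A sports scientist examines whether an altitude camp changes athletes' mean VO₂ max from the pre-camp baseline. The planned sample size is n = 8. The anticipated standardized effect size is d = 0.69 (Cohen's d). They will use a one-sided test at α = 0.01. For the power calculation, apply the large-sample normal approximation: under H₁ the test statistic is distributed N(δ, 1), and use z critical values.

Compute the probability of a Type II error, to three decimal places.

β ≈ 0.646

Noncentrality parameter: δ = d·√n = 0.69 × √8 = 1.9516
Critical value for a one-sided test at α = 0.01: z_α = 2.326.
Power = P(Z > 2.326 − δ) = Φ(-0.375) = 0.3539.
Type II error: β = 1 − power = 1 − 0.3539 = 0.6461.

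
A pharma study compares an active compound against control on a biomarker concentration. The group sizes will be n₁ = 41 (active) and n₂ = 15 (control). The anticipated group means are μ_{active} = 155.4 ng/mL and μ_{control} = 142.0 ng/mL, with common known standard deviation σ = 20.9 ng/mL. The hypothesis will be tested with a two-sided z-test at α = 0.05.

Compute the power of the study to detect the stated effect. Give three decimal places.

Standardized effect: d = |μ_{active} − μ_{control}| / σ = |155.4 − 142.0| / 20.9 = 0.6411
Noncentrality parameter: δ = d / √(1/n₁ + 1/n₂) = 0.6411 / √(1/41 + 1/15) = 2.1247
Critical value for a two-sided test at α = 0.05: z_{α/2} = 1.960.
Power = Φ(δ − 1.960) + Φ(−δ − 1.960) = Φ(0.165) + Φ(-4.085) = 0.5654 + 0.0000 = 0.5655.

Power ≈ 0.565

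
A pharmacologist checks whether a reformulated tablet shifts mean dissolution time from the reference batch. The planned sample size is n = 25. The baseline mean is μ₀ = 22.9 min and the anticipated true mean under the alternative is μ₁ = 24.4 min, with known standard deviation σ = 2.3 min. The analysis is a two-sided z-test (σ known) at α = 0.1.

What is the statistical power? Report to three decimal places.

Power ≈ 0.947

Standardized effect: d = |μ₁ − μ₀| / σ = |24.4 − 22.9| / 2.3 = 0.6522
Noncentrality parameter: δ = d·√n = 0.6522 × √25 = 3.2609
Two-sided α = 0.1 → critical value z_{0.05} = 1.645.
Power = Φ(δ − 1.645) + Φ(−δ − 1.645) = Φ(1.616) + Φ(-4.906) = 0.9470 + 0.0000 = 0.9470.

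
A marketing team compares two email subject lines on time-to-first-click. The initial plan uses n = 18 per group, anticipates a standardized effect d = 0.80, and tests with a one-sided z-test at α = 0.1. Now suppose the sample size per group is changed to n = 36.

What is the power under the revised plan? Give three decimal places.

With n = 36 per group: δ = d·√(n/2) = 0.80 × √(36/2) = 3.3941. Critical value z_{0.1} = 1.282.
Revised power = Φ(δ − 1.282) = Φ(2.113) = 0.9827.

Power ≈ 0.983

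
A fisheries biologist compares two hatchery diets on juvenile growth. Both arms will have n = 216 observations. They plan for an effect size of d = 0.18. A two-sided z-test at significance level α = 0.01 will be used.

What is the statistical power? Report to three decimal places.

Power ≈ 0.240

Noncentrality parameter: δ = d·√(n/2) = 0.18 × √(216/2) = 1.8706
Two-sided α = 0.01 → critical value z_{0.005} = 2.576.
Power = Φ(δ − 2.576) + Φ(−δ − 2.576) = Φ(-0.705) + Φ(-4.446) = 0.2403 + 0.0000 = 0.2403.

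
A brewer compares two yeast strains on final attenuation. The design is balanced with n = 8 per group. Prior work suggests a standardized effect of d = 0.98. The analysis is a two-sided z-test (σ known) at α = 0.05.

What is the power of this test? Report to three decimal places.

Power ≈ 0.500

Noncentrality parameter: δ = d·√(n/2) = 0.98 × √(8/2) = 1.9600
Two-sided α = 0.05 → critical value z_{0.025} = 1.960.
Power = Φ(δ − 1.960) + Φ(−δ − 1.960) = Φ(0.000) + Φ(-3.920) = 0.5000 + 0.0000 = 0.5001.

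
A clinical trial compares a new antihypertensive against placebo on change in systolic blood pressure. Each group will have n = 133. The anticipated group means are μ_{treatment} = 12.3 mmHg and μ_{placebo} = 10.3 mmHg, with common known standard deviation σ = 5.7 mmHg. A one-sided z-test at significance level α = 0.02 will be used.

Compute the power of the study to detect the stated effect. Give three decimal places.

Power ≈ 0.790

Standardized effect: d = |μ_{treatment} − μ_{placebo}| / σ = |12.3 − 10.3| / 5.7 = 0.3509
Noncentrality parameter: δ = d·√(n/2) = 0.3509 × √(133/2) = 2.8613
One-sided α = 0.02 → critical value z_{0.02} = 2.054.
Power = Φ(δ − 2.054) = Φ(0.808) = 0.7903.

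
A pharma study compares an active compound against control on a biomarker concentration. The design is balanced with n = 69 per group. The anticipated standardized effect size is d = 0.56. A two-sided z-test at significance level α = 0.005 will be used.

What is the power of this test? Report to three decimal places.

Noncentrality parameter: δ = d·√(n/2) = 0.56 × √(69/2) = 3.2893
Critical value for a two-sided test at α = 0.005: z_{α/2} = 2.807.
Power = Φ(δ − 2.807) + Φ(−δ − 2.807) = Φ(0.482) + Φ(-6.096) = 0.6852 + 0.0000 = 0.6852.

Power ≈ 0.685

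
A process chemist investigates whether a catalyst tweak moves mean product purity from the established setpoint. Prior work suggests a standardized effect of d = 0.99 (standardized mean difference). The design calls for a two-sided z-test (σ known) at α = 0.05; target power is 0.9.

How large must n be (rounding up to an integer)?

n = 11

For power 0.9 need Φ(δ − z_{0.025}) = 0.9, so δ = z_{0.025} + z_{0.10} = 1.960 + 1.282 = 3.242.
(The Φ(−δ − z_{α/2}) term is vanishingly small for δ > 0 and is dropped in the standard sample-size formula.)
δ = d·√n ⇒ n = (δ/d)² = (3.242 / 0.99)² = 10.72.
Rounding up, n = 11.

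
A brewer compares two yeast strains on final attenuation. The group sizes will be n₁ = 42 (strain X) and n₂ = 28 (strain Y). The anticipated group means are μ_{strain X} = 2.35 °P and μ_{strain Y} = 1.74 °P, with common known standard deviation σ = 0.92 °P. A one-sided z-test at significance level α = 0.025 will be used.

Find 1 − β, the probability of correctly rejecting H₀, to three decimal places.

Standardized effect: d = |μ_{strain X} − μ_{strain Y}| / σ = |2.35 − 1.74| / 0.92 = 0.6630
Noncentrality parameter: δ = d / √(1/n₁ + 1/n₂) = 0.6630 / √(1/42 + 1/28) = 2.7177
One-sided α = 0.025 → critical value z_{0.025} = 1.960.
Power = P(Z > 1.960 − δ) = Φ(0.758) = 0.7757.

Power ≈ 0.776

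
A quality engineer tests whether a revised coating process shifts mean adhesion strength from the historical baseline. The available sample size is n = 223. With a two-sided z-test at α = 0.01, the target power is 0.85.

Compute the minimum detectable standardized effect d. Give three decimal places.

d ≈ 0.242

Need Φ(δ − 2.576) = 0.85, so δ = 2.576 + 1.036 = 3.612.
(The second rejection-region term Φ(−δ − z_{α/2}) is negligible and dropped.)
δ = d·√n ⇒ d = δ/√n = 3.612/√223 = 0.2419.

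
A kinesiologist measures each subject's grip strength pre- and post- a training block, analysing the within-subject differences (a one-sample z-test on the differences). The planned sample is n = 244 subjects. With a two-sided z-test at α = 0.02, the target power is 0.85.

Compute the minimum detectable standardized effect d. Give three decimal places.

d ≈ 0.215

Required noncentrality: δ = z_{0.01} + z_{0.15} = 2.326 + 1.036 = 3.363.
(Lower-tail contribution to power is negligible for δ > 0.)
δ = d·√n ⇒ d = δ/√n = 3.363/√244 = 0.2153.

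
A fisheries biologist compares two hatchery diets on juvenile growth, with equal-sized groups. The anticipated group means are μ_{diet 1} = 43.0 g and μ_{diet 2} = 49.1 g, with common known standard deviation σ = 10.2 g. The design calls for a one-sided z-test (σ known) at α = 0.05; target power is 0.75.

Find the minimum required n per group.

Standardized effect: d = |μ_{diet 1} − μ_{diet 2}| / σ = |43.0 − 49.1| / 10.2 = 0.5980
Set Φ(δ − 1.645) = 0.75; then δ − 1.645 = Φ⁻¹(0.75) = 0.674, giving δ = 2.319.
δ = d·√(n/2) ⇒ n = 2(δ/d)² = 2 × (2.319 / 0.5980)² = 30.08.
Round up to the next whole unit.

n = 31 per group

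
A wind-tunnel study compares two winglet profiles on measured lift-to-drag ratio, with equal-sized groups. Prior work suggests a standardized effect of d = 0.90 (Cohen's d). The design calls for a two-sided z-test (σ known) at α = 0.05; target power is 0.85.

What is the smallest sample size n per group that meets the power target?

n = 23 per group

For power 0.85 need Φ(δ − z_{0.025}) = 0.85, so δ = z_{0.025} + z_{0.15} = 1.960 + 1.036 = 2.996.
(For δ > 0 the lower-tail rejection region contributes negligibly to power, so the one-term inversion is standard.)
δ = d·√(n/2) ⇒ n = 2(δ/d)² = 2 × (2.996 / 0.90)² = 22.17.
Round up to the next whole unit.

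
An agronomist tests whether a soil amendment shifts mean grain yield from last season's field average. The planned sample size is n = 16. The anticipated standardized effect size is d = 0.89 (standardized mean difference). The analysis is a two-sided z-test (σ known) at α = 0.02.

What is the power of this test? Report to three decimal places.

Power ≈ 0.891

Noncentrality parameter: δ = d·√n = 0.89 × √16 = 3.5600
Two-sided α = 0.02 → critical value z_{0.01} = 2.326.
Power = Φ(δ − 2.326) + Φ(−δ − 2.326) = Φ(1.234) + Φ(-5.886) = 0.8913 + 0.0000 = 0.8913.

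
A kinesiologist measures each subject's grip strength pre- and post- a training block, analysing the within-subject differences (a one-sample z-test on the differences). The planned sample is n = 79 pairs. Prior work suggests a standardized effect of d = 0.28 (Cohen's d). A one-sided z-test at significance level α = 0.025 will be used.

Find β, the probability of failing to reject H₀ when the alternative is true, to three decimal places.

Noncentrality parameter: δ = d·√n = 0.28 × √79 = 2.4887
One-sided α = 0.025 → critical value z_{0.025} = 1.960.
Power = Φ(δ − 1.960) = Φ(0.529) = 0.7015.
Type II error: β = 1 − power = 1 − 0.7015 = 0.2985.

β ≈ 0.298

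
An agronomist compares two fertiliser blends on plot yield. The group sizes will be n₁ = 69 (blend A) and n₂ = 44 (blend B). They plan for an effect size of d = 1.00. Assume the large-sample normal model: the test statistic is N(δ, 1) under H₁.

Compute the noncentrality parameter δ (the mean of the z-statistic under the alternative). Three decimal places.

δ ≈ 5.183

The noncentrality parameter scales effect size by the design's sample-size factor: δ = d / √(1/n₁ + 1/n₂) = 1.00 / √(1/69 + 1/44) = 5.1834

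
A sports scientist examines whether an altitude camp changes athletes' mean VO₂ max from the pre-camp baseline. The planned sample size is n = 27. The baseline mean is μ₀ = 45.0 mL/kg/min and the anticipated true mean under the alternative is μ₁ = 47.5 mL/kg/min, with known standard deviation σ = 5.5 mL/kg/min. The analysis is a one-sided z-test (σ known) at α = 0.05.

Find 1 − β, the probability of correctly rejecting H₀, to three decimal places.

Power ≈ 0.763

Standardized effect: d = |μ₁ − μ₀| / σ = |47.5 − 45.0| / 5.5 = 0.4545
Noncentrality parameter: δ = d·√n = 0.4545 × √27 = 2.3619
One-sided α = 0.05 → critical value z_{0.05} = 1.645.
Power = Φ(δ − 1.645) = Φ(0.717) = 0.7633.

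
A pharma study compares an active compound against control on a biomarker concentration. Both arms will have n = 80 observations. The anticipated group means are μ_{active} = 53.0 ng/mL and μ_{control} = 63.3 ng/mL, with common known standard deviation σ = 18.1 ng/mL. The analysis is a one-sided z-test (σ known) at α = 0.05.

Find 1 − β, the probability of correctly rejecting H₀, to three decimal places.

Power ≈ 0.975

Standardized effect: d = |μ_{active} − μ_{control}| / σ = |53.0 − 63.3| / 18.1 = 0.5691
Noncentrality parameter: δ = d·√(n/2) = 0.5691 × √(80/2) = 3.5991
Critical value for a one-sided test at α = 0.05: z_α = 1.645.
Power = Φ(δ − 1.645) = Φ(1.954) = 0.9747.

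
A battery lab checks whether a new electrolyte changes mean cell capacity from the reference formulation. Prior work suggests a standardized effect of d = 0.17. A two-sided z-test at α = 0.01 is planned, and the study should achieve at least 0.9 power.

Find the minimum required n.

n = 515

Set Φ(δ − 2.576) = 0.9; then δ − 2.576 = Φ⁻¹(0.9) = 1.282, giving δ = 3.857.
(The Φ(−δ − z_{α/2}) term is vanishingly small for δ > 0 and is dropped in the standard sample-size formula.)
δ = d·√n ⇒ n = (δ/d)² = (3.857 / 0.17)² = 514.86.
Round up to the next whole unit.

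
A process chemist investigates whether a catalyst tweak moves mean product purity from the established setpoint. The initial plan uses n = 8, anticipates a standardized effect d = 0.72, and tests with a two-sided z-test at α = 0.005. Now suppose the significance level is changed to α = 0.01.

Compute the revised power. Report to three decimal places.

δ = d·√n = 0.72 × √8 = 2.0365 (unchanged). New critical value: z_{0.005} = 2.576.
Revised power = Φ(δ − 2.576) + Φ(−δ − 2.576) = Φ(-0.539) + Φ(-4.612) = 0.2948 + 0.0000 = 0.2948.

Power ≈ 0.295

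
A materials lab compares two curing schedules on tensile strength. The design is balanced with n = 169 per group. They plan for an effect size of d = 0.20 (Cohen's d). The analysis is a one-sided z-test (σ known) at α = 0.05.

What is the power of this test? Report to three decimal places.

Noncentrality parameter: δ = d·√(n/2) = 0.20 × √(169/2) = 1.8385
One-sided α = 0.05 → critical value z_{0.05} = 1.645.
Power = Φ(δ − 1.645) = Φ(0.194) = 0.5768.

Power ≈ 0.577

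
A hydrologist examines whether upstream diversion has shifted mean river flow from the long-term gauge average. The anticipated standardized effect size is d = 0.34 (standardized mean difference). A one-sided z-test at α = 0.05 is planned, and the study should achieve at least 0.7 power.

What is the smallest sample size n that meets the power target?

For power 0.7 need Φ(δ − z_{0.05}) = 0.7, so δ = z_{0.05} + z_{0.30} = 1.645 + 0.524 = 2.169.
δ = d·√n ⇒ n = (δ/d)² = (2.169 / 0.34)² = 40.71.
Round up to the next whole unit.

n = 41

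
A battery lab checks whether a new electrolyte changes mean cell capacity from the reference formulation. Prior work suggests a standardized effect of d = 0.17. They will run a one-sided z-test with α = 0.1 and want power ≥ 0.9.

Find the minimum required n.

For power 0.9 need Φ(δ − z_{0.1}) = 0.9, so δ = z_{0.1} + z_{0.10} = 1.282 + 1.282 = 2.563.
δ = d·√n ⇒ n = (δ/d)² = (2.563 / 0.17)² = 227.32.
Rounding up, n = 228.

n = 228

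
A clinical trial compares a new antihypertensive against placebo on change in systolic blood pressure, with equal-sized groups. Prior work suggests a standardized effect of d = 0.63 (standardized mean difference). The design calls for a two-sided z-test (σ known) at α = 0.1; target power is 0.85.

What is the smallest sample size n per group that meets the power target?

n = 37 per group

For power 0.85 need Φ(δ − z_{0.05}) = 0.85, so δ = z_{0.05} + z_{0.15} = 1.645 + 1.036 = 2.681.
(For δ > 0 the lower-tail rejection region contributes negligibly to power, so the one-term inversion is standard.)
δ = d·√(n/2) ⇒ n = 2(δ/d)² = 2 × (2.681 / 0.63)² = 36.23.
Round up to the next whole unit.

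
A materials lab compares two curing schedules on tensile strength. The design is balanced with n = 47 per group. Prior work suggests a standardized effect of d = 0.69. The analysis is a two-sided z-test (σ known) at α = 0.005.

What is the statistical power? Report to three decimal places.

Noncentrality parameter: δ = d·√(n/2) = 0.69 × √(47/2) = 3.3449
Critical value for a two-sided test at α = 0.005: z_{α/2} = 2.807.
Power = Φ(δ − 2.807) + Φ(−δ − 2.807) = Φ(0.538) + Φ(-6.152) = 0.7047 + 0.0000 = 0.7047.

Power ≈ 0.705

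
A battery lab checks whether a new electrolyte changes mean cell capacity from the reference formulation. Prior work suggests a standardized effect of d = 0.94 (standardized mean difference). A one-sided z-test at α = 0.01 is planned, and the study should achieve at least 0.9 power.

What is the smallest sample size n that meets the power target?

n = 15

For power 0.9 need Φ(δ − z_{0.01}) = 0.9, so δ = z_{0.01} + z_{0.10} = 2.326 + 1.282 = 3.608.
δ = d·√n ⇒ n = (δ/d)² = (3.608 / 0.94)² = 14.73.
Round up to the next whole unit.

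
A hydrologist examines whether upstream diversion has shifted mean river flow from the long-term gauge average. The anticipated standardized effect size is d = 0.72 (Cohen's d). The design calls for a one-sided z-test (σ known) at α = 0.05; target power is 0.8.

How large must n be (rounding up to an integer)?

n = 12

For power 0.8 need Φ(δ − z_{0.05}) = 0.8, so δ = z_{0.05} + z_{0.20} = 1.645 + 0.842 = 2.486.
δ = d·√n ⇒ n = (δ/d)² = (2.486 / 0.72)² = 11.93.
Round up to the next whole unit.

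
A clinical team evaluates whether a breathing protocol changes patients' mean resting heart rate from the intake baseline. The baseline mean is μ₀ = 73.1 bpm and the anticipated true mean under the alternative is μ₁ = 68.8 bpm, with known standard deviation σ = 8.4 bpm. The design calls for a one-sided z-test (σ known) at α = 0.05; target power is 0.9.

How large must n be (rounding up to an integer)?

n = 33

Standardized effect: d = |μ₁ − μ₀| / σ = |68.8 − 73.1| / 8.4 = 0.5119
For power 0.9 need Φ(δ − z_{0.05}) = 0.9, so δ = z_{0.05} + z_{0.10} = 1.645 + 1.282 = 2.926.
δ = d·√n ⇒ n = (δ/d)² = (2.926 / 0.5119)² = 32.68.
Rounding up, n = 33.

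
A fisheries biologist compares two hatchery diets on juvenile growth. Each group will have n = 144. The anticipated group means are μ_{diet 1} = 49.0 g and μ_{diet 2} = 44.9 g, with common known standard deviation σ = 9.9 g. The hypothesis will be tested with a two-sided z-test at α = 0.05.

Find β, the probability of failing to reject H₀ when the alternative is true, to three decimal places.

β ≈ 0.060

Standardized effect: d = |μ_{diet 1} − μ_{diet 2}| / σ = |49.0 − 44.9| / 9.9 = 0.4141
Noncentrality parameter: δ = d·√(n/2) = 0.4141 × √(144/2) = 3.5141
Critical value for a two-sided test at α = 0.05: z_{α/2} = 1.960.
Power = Φ(δ − 1.960) + Φ(−δ − 1.960) = Φ(1.554) + Φ(-5.474) = 0.9399 + 0.0000 = 0.9399.
Type II error: β = 1 − power = 1 − 0.9399 = 0.0601.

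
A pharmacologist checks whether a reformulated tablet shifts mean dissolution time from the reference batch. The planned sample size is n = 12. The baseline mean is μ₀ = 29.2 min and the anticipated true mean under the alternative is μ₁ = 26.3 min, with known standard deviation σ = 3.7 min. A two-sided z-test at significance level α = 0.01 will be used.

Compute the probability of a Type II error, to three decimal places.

β ≈ 0.445

Standardized effect: d = |μ₁ − μ₀| / σ = |26.3 − 29.2| / 3.7 = 0.7838
Noncentrality parameter: δ = d·√n = 0.7838 × √12 = 2.7151
Critical value for a two-sided test at α = 0.01: z_{α/2} = 2.576.
Power = Φ(δ − 2.576) + Φ(−δ − 2.576) = Φ(0.139) + Φ(-5.291) = 0.5554 + 0.0000 = 0.5554.
Type II error: β = 1 − power = 1 − 0.5554 = 0.4446.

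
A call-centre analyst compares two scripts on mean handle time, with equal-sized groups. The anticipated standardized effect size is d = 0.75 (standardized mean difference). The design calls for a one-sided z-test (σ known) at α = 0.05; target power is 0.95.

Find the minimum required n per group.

Set Φ(δ − 1.645) = 0.95; then δ − 1.645 = Φ⁻¹(0.95) = 1.645, giving δ = 3.290.
δ = d·√(n/2) ⇒ n = 2(δ/d)² = 2 × (3.290 / 0.75)² = 38.48.
Round up to the next whole unit.

n = 39 per group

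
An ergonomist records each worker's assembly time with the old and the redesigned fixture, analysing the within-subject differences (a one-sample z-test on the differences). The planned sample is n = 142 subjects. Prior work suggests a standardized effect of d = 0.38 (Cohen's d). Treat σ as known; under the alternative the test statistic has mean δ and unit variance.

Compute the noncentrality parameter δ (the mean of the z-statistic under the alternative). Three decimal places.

The noncentrality parameter scales effect size by the design's sample-size factor: δ = d·√n = 0.38 × √142 = 4.5282

δ ≈ 4.528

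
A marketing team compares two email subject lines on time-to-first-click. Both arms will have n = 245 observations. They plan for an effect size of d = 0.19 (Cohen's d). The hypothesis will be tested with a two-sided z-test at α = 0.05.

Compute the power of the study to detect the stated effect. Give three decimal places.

Power ≈ 0.557

Noncentrality parameter: δ = d·√(n/2) = 0.19 × √(245/2) = 2.1029
Critical value for a two-sided test at α = 0.05: z_{α/2} = 1.960.
Power = Φ(δ − 1.960) + Φ(−δ − 1.960) = Φ(0.143) + Φ(-4.063) = 0.5568 + 0.0000 = 0.5569.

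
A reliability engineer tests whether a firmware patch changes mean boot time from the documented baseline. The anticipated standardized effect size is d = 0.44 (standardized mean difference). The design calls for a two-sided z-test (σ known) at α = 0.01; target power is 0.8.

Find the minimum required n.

n = 61

Set Φ(δ − 2.576) = 0.8; then δ − 2.576 = Φ⁻¹(0.8) = 0.842, giving δ = 3.417.
(The Φ(−δ − z_{α/2}) term is vanishingly small for δ > 0 and is dropped in the standard sample-size formula.)
δ = d·√n ⇒ n = (δ/d)² = (3.417 / 0.44)² = 60.33.
Rounding up, n = 61.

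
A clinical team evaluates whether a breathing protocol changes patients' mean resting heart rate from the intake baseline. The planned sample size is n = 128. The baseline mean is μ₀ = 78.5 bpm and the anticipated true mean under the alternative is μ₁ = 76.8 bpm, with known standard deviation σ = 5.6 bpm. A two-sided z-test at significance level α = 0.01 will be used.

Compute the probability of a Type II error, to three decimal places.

Standardized effect: d = |μ₁ − μ₀| / σ = |76.8 − 78.5| / 5.6 = 0.3036
Noncentrality parameter: δ = d·√n = 0.3036 × √128 = 3.4345
Two-sided α = 0.01 → critical value z_{0.005} = 2.576.
Power = Φ(δ − 2.576) + Φ(−δ − 2.576) = Φ(0.859) + Φ(-6.010) = 0.8047 + 0.0000 = 0.8047.
Type II error: β = 1 − power = 1 − 0.8047 = 0.1953.

β ≈ 0.195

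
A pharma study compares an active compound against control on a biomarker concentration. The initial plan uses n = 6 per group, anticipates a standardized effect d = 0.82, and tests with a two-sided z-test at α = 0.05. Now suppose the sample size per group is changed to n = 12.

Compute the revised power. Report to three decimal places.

Power ≈ 0.519

With n = 12 per group: δ = d·√(n/2) = 0.82 × √(12/2) = 2.0086. Critical value z_{0.025} = 1.960.
Revised power = Φ(δ − 1.960) + Φ(−δ − 1.960) = Φ(0.049) + Φ(-3.969) = 0.5194 + 0.0000 = 0.5194.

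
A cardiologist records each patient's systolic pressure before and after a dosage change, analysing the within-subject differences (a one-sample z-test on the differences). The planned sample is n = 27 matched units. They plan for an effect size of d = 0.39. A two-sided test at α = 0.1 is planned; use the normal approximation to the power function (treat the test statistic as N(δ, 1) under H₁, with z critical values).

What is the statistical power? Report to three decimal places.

Noncentrality parameter: δ = d·√n = 0.39 × √27 = 2.0265
Critical value for a two-sided test at α = 0.1: z_{α/2} = 1.645.
Power = Φ(δ − 1.645) + Φ(−δ − 1.645) = Φ(0.382) + Φ(-3.671) = 0.6486 + 0.0001 = 0.6488.

Power ≈ 0.649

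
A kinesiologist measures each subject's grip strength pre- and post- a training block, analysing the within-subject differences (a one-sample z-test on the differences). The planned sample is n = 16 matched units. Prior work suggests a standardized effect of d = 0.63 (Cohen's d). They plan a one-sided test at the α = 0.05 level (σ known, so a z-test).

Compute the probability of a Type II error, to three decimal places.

β ≈ 0.191

Noncentrality parameter: δ = d·√n = 0.63 × √16 = 2.5200
Critical value for a one-sided test at α = 0.05: z_α = 1.645.
Power = Φ(δ − 1.645) = Φ(0.875) = 0.8093.
Type II error: β = 1 − power = 1 − 0.8093 = 0.1907.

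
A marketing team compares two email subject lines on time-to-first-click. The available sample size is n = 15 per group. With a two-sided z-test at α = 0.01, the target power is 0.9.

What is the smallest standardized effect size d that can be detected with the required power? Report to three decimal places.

d ≈ 1.409

Required noncentrality: δ = z_{0.005} + z_{0.10} = 2.576 + 1.282 = 3.857.
(The second rejection-region term Φ(−δ − z_{α/2}) is negligible and dropped.)
δ = d·√(n/2) ⇒ d = δ/√(n/2) = 3.857/√(15/2) = 1.4085.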